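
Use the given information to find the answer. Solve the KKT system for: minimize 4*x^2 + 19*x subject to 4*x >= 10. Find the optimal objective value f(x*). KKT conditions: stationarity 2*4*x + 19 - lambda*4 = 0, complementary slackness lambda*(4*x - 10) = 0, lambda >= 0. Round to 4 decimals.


Step 1: Try lambda = 0 (constraint inactive).
x_unc = -19/(2*4) = -2.375
Check: 4*-2.375 = -9.5 < 10 -- violated!
Step 2: Constraint must be active: 4*x = 10
x* = 10/4 = 2.5
lambda = (2*4*2.5 + 19)/4 = 9.75
Step 3: Compute optimal value.
f(x*) = 4*2.5^2 + 19*2.5 = 72.5


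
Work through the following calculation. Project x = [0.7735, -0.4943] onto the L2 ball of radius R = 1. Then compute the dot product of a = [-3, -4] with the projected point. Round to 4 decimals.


Step 1: Compute ||x|| (intermediates to 6 decimals).
||x|| = sqrt(0.7735^2 + (-0.4943)^2) = 0.917951
Step 2: Project.
Since ||x|| <= R, proj = x (no scaling needed).
proj(x) = [0.7735, -0.4943]
Step 3: Dot product.
a^T * proj(x) = -3*0.7735 - 4*(-0.4943) = -0.3433


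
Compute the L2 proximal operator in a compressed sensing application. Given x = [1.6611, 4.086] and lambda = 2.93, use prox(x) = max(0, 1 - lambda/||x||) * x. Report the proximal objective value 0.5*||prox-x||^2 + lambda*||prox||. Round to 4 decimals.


Step 1: Compute ||x||.
||x|| = 4.4107
Step 2: Compute scaling factor.
scale = max(0, 1 - 2.93/4.4107) = 0.3357
Step 3: prox(x) = [0.5577, 1.3717]
||prox(x)|| = 1.4807
Step 4: Proximal objective.
0.5*||prox-x||^2 = 4.2925
lambda*||prox|| = 4.3385
Total = 8.631


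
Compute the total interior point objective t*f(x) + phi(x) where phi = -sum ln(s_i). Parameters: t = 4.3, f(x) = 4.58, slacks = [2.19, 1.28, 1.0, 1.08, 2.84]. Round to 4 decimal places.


Step 1: Compute log-barrier.
ln values: [0.7839, 0.2469, 0.0, 0.077, 1.0438]
phi = -(0.7839 + 0.2469 + 0.0 + 0.077 + 1.0438) = -2.1515
Step 2: Compute augmented objective.
t*f(x) = 4.3*4.58 = 19.694
Total = 19.694 - 2.1515 = 17.5425


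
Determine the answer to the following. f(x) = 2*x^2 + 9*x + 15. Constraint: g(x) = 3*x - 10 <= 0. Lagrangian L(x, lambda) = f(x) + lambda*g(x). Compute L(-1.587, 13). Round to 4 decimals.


Step 1: Evaluate f(x).
f(-1.587) = 2*(-1.587)^2 + 9*(-1.587) + 15 = 5.7541
Step 2: Evaluate g(x).
g(-1.587) = 3*-1.587 - 10 = -14.761
Step 3: Compute Lagrangian.
L = 5.7541 + 13*-14.761 = -186.1389


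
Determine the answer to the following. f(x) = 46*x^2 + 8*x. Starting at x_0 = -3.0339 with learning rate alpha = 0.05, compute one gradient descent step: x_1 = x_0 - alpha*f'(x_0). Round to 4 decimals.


We compute the gradient at x_0 and apply the update.
f'(x) = 92*x + 8
f'(-3.0339) = 92*-3.0339 + 8 = -271.1188
x_1 = -3.0339 - 0.05*-271.1188 = 10.522


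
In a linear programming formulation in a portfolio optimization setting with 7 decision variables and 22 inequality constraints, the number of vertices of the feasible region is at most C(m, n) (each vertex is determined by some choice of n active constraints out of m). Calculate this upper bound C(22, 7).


Each vertex corresponds to some choice of n active constraints out of m, so the number of vertices is at most C(m, n) = m! / (n!(m-n)!).
m = 22, n = 7
Numerator: 22 * 21 * 20 * 19 * 18 * 17 * 16
Denominator: 7! = 5040
C(22, 7) = 170544


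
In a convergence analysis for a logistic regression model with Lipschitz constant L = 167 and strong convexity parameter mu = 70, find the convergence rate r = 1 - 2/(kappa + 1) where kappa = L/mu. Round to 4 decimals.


Step 1: Compute the condition number.
kappa = L/mu = 167/70 = 2.3857
Step 2: Compute the convergence rate.
r = 1 - 2/(kappa + 1) = 1 - 2*mu/(L + mu) = (L - mu)/(L + mu) = 97/237 = 0.4093


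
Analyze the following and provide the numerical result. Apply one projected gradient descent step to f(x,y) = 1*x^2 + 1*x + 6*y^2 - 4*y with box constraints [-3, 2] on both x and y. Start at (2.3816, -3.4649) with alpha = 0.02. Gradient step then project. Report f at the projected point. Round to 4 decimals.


Step 1: Compute gradient at (2.3816, -3.4649).
grad_x = 2*1*2.3816 + 1 = 5.7632
grad_y = 2*6*-3.4649 - 4 = -45.5788
Step 2: Gradient step.
x_raw = 2.3816 - 0.02*5.7632 = 2.2663
y_raw = -3.4649 - 0.02*-45.5788 = -2.5533
Step 3: Project onto [-3, 2].
x_proj = clip(2.2663) = 2.0
y_proj = clip(-2.5533) = -2.5533
Step 4: Evaluate f.
f(2.0, -2.5533) = 55.3301


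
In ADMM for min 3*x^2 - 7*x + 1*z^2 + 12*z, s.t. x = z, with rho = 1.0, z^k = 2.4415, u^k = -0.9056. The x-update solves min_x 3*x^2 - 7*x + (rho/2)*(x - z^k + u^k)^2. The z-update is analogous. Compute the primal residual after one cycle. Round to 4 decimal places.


ADMM iteration with rho = 1.0, z^k = 2.4415, u^k = -0.9056
Step 1: x-update.
Minimize 3*x^2 - 7*x + (1.0/2)*(x - 2.4415 - 0.9056)^2
FOC: (2*3 + 1.0)*x = 7 + 1.0*(2.4415 + 0.9056)
x^{k+1} = 1.4782
Step 2: z-update.
Minimize 1*z^2 + 12*z + (1.0/2)*(1.4782 - z - 0.9056)^2
FOC: (2*1 + 1.0)*z = -12 + 1.0*(1.4782 - 0.9056)
z^{k+1} = -3.8091
Step 3: u-update.
u^{k+1} = -0.9056 + 1.4782 + 3.8091 = 4.3817
Step 4: Primal residual = |1.4782 + 3.8091| = 5.2873


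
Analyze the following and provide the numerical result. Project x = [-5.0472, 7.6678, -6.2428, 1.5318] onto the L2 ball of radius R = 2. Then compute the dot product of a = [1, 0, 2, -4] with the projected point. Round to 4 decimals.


Step 1: Compute ||x|| (intermediates to 6 decimals).
||x|| = sqrt((-5.0472)^2 + 7.6678^2 + (-6.2428)^2 + 1.5318^2) = 11.206621
Step 2: Project.
Since ||x|| > R, scale = R/||x|| = 2/11.206621 = 0.178466, proj(x) = scale * x
proj(x) = [-0.900754, 1.368442, -1.114128, 0.273374]
Step 3: Dot product.
a^T * proj(x) = 1*(-0.900754) + 0*1.368442 + 2*(-1.114128) - 4*0.273374 = -4.2225


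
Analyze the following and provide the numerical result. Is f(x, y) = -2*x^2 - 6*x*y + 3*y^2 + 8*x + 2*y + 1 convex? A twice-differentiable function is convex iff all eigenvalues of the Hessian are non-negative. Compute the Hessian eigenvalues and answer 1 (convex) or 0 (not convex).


The Hessian of f(x,y) = -2*x^2 - 6*x*y + 3*y^2 + 8*x + 2*y + 1 is:
H = [[-4, -6], [-6, 6]]
Trace = -4 + 6 = 2
Determinant = -4*6 - (-6)^2 = -60
Discriminant = (2)^2 - 4*-60 = 244.0
Eigenvalues: lambda_1 = -6.8102, lambda_2 = 8.8102
The function is not convex.

0


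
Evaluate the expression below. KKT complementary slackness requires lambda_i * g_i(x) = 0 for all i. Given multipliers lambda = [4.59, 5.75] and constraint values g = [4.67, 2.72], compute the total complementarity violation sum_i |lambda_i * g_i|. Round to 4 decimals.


KKT complementary slackness check:
lambda_1 * g_1 = 4.59 * 4.67 = 21.4353
lambda_2 * g_2 = 5.75 * 2.72 = 15.64
Total violation = 21.4353 + 15.64 = 37.0753


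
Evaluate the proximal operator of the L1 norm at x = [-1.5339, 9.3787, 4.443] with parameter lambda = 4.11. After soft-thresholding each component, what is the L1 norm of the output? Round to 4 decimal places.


Soft-thresholding with lambda = 4.11:
prox(-1.5339) = sign(-1.5339)*max(|-1.5339| - 4.11, 0) = 0.0
prox(9.3787) = sign(9.3787)*max(|9.3787| - 4.11, 0) = 5.2687
prox(4.443) = sign(4.443)*max(|4.443| - 4.11, 0) = 0.333
prox(x) = [0.0, 5.2687, 0.333]
||prox(x)||_1 = 0.0 + 5.2687 + 0.333 = 5.6017


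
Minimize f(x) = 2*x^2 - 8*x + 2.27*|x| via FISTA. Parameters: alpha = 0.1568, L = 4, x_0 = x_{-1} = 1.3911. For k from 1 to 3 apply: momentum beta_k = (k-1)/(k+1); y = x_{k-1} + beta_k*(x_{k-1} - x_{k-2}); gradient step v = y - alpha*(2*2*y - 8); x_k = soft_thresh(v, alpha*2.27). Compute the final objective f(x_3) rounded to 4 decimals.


FISTA on f(x) = 2*x^2 - 8*x + 2.27*|x|
L = 4, alpha = 0.1568
Iteration 1: beta = 0.0, y = 1.3911 + 0.0*(1.3911 - 1.3911) = 1.3911
  grad(y) = -2.4356, v = y - alpha*grad = 1.773
  prox(v) = soft_thresh(1.773, 0.3559) = 1.4171
Iteration 2: beta = 0.3333, y = 1.4171 + 0.3333*(1.4171 - 1.3911) = 1.4257
  grad(y) = -2.2971, v = y - alpha*grad = 1.7859
  prox(v) = soft_thresh(1.7859, 0.3559) = 1.43
Iteration 3: beta = 0.5, y = 1.43 + 0.5*(1.43 - 1.4171) = 1.4364
  grad(y) = -2.2543, v = y - alpha*grad = 1.7899
  prox(v) = soft_thresh(1.7899, 0.3559) = 1.434
f(x_3) = 2*1.434^2 - 8*1.434 + 2.27*|1.434| = -4.1041


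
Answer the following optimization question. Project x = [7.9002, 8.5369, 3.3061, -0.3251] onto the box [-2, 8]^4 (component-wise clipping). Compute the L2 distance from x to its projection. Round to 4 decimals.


Project each component onto [-2, 8].
clip(7.9002) = 7.9002, clip(8.5369) = 8.0, clip(3.3061) = 3.3061, clip(-0.3251) = -0.3251
Projection = [7.9002, 8.0, 3.3061, -0.3251]
Squared diffs: [0.0, 0.2883, 0.0, 0.0]
Distance = sqrt(0.2883) = 0.5369


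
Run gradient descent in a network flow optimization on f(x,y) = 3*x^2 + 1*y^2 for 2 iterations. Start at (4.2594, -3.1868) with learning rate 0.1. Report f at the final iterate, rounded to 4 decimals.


Gradient descent on f(x,y) = 3*x^2 + 1*y^2.
Starting point: (4.2594, -3.1868), alpha = 0.1
Step 1: grad_x = 2*3*4.2594 = 25.5564, grad_y = 2*1*-3.1868 = -6.3736
  x_1 = 4.2594 - 0.1*25.5564 = 1.7038
  y_1 = -3.1868 - 0.1*-6.3736 = -2.5494
Step 2: grad_x = 2*3*1.7038 = 10.2226, grad_y = 2*1*-2.5494 = -5.0989
  x_2 = 1.7038 - 0.1*10.2226 = 0.6815
  y_2 = -2.5494 - 0.1*-5.0989 = -2.0396
f(0.6815, -2.0396) = 3*0.6815^2 + 1*(-2.0396)^2 = 5.5531


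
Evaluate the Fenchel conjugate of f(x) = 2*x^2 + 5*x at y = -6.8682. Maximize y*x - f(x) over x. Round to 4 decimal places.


f*(y) = sup_x {y*x - a*x^2 - b*x} = sup_x {(y-b)*x - a*x^2}
FOC: (y - b) - 2a*x = 0 => x* = (y - b)/(2a)
x* = (-6.8682 - 5)/(2*2) = -2.9671
f*(-6.8682) = (y-b)^2/(4a) = (-6.8682 - 5)^2/(4*2)
= 140.8542/8 = 17.6068


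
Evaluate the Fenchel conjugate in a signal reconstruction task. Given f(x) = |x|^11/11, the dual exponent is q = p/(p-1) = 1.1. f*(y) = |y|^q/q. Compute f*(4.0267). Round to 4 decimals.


The conjugate exponent q satisfies 1/p + 1/q = 1.
p = 11, so q = 11/(11 - 1) = 1.1
|y|^q = 4.0267^1.1 = 4.6285
f*(4.0267) = 4.6285 / 1.1 = 4.2078


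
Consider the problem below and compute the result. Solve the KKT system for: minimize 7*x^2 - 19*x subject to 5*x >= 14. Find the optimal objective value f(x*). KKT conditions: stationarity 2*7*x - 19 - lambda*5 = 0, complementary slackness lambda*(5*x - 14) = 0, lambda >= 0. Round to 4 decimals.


Step 1: Try lambda = 0 (constraint inactive).
x_unc = 19/(2*7) = 1.3571
Check: 5*1.3571 = 6.7855 < 14 -- violated!
Step 2: Constraint must be active: 5*x = 14
x* = 14/5 = 2.8
lambda = (2*7*2.8 - 19)/5 = 4.04
Step 3: Compute optimal value.
f(x*) = 7*2.8^2 - 19*2.8 = 1.68


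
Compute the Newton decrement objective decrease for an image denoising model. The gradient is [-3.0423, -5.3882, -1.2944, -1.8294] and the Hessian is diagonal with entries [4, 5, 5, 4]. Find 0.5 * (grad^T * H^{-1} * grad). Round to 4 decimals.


Step 1: H is diagonal, so H^(-1) * g = [-0.7606, -1.0776, -0.2589, -0.4574].
Step 2: g^T H^(-1) g = sum_i g_i^2 / H_ii
  = (-3.0423)^2/4 + (-5.3882)^2/5 + (-1.2944)^2/5 + (-1.8294)^2/4
  = 2.3139 + 5.8065 + 0.3351 + 0.8367 = 9.2922
Step 3: Objective decrease = 0.5 * g^T H^(-1) g = 4.6461


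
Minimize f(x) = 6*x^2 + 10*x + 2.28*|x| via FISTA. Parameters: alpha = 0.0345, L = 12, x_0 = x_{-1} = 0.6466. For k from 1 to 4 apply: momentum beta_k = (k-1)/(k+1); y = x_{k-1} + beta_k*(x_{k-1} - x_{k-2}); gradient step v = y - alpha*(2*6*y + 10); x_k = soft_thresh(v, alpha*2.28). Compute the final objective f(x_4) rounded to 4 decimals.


FISTA on f(x) = 6*x^2 + 10*x + 2.28*|x|
L = 12, alpha = 0.0345
Iteration 1: beta = 0.0, y = 0.6466 + 0.0*(0.6466 - 0.6466) = 0.6466
  grad(y) = 17.7592, v = y - alpha*grad = 0.0339
  prox(v) = soft_thresh(0.0339, 0.0787) = 0.0
Iteration 2: beta = 0.3333, y = 0.0 + 0.3333*(0.0 - 0.6466) = -0.2155
  grad(y) = 7.4136, v = y - alpha*grad = -0.4713
  prox(v) = soft_thresh(-0.4713, 0.0787) = -0.3926
Iteration 3: beta = 0.5, y = -0.3926 + 0.5*(-0.3926 - 0.0) = -0.589
  grad(y) = 2.9324, v = y - alpha*grad = -0.6901
  prox(v) = soft_thresh(-0.6901, 0.0787) = -0.6115
Iteration 4: beta = 0.6, y = -0.6115 + 0.6*(-0.6115 + 0.3926) = -0.7428
  grad(y) = 1.0867, v = y - alpha*grad = -0.7803
  prox(v) = soft_thresh(-0.7803, 0.0787) = -0.7016
f(x_4) = 6*(-0.7016)^2 + 10*(-0.7016) + 2.28*|-0.7016| = -2.4629


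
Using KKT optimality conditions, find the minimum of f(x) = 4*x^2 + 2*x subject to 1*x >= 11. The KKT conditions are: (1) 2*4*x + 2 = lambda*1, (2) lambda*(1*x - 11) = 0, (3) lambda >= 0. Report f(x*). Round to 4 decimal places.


Step 1: Try lambda = 0 (constraint inactive).
x_unc = -2/(2*4) = -0.25
Check: 1*-0.25 = -0.25 < 11 -- violated!
Step 2: Constraint must be active: 1*x = 11
x* = 11/1 = 11.0
lambda = (2*4*11.0 + 2)/1 = 90.0
Step 3: Compute optimal value.
f(x*) = 4*11.0^2 + 2*11.0 = 506.0


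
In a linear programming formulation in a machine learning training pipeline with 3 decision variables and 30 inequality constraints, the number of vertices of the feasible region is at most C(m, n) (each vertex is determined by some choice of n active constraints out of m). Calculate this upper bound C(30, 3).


Each vertex corresponds to some choice of n active constraints out of m, so the number of vertices is at most C(m, n) = m! / (n!(m-n)!).
m = 30, n = 3
Numerator: 30 * 29 * 28
Denominator: 3! = 6
C(30, 3) = 4060


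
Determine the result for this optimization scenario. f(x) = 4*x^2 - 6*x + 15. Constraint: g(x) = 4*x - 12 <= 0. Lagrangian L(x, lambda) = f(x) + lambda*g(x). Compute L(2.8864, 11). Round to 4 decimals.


Step 1: Evaluate f(x).
f(2.8864) = 4*2.8864^2 - 6*2.8864 + 15 = 31.0068
Step 2: Evaluate g(x).
g(2.8864) = 4*2.8864 - 12 = -0.4544
Step 3: Compute Lagrangian.
L = 31.0068 + 11*-0.4544 = 26.0084


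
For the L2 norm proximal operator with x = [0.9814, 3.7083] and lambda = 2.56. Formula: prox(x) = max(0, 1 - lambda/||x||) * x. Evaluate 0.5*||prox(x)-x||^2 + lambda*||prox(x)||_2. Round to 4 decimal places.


Step 1: Compute ||x||.
||x|| = 3.836
Step 2: Compute scaling factor.
scale = max(0, 1 - 2.56/3.836) = 0.3326
Step 3: prox(x) = [0.3264, 1.2335]
||prox(x)|| = 1.276
Step 4: Proximal objective.
0.5*||prox-x||^2 = 3.2768
lambda*||prox|| = 3.2666
Total = 6.5433


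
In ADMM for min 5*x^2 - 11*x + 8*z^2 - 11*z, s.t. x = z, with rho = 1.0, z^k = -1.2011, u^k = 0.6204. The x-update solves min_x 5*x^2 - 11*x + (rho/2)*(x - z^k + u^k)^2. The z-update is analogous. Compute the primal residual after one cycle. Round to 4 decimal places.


ADMM iteration with rho = 1.0, z^k = -1.2011, u^k = 0.6204
Step 1: x-update.
Minimize 5*x^2 - 11*x + (1.0/2)*(x + 1.2011 + 0.6204)^2
FOC: (2*5 + 1.0)*x = 11 + 1.0*(-1.2011 - 0.6204)
x^{k+1} = 0.8344
Step 2: z-update.
Minimize 8*z^2 - 11*z + (1.0/2)*(0.8344 - z + 0.6204)^2
FOC: (2*8 + 1.0)*z = 11 + 1.0*(0.8344 + 0.6204)
z^{k+1} = 0.7326
Step 3: u-update.
u^{k+1} = 0.6204 + 0.8344 - 0.7326 = 0.7222
Step 4: Primal residual = |0.8344 - 0.7326| = 0.1018


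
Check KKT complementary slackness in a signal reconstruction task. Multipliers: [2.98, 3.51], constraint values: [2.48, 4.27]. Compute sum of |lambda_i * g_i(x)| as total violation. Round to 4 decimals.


KKT complementary slackness check:
lambda_1 * g_1 = 2.98 * 2.48 = 7.3904
lambda_2 * g_2 = 3.51 * 4.27 = 14.9877
Total violation = 7.3904 + 14.9877 = 22.3781


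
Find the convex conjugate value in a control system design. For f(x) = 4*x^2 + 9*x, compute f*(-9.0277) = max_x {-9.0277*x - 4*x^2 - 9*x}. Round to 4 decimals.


f*(y) = sup_x {y*x - a*x^2 - b*x} = sup_x {(y-b)*x - a*x^2}
FOC: (y - b) - 2a*x = 0 => x* = (y - b)/(2a)
x* = (-9.0277 - 9)/(2*4) = -2.2535
f*(-9.0277) = (y-b)^2/(4a) = (-9.0277 - 9)^2/(4*4)
= 324.998/16 = 20.3124


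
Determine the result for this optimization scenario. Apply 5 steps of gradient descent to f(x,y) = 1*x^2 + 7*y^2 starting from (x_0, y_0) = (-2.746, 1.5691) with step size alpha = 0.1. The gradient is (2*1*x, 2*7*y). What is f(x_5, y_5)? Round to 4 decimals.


Gradient descent on f(x,y) = 1*x^2 + 7*y^2.
Starting point: (-2.746, 1.5691), alpha = 0.1
Step 1: grad_x = 2*1*-2.746 = -5.492, grad_y = 2*7*1.5691 = 21.9674
  x_1 = -2.746 - 0.1*-5.492 = -2.1968
  y_1 = 1.5691 - 0.1*21.9674 = -0.6276
Step 2: grad_x = 2*1*-2.1968 = -4.3936, grad_y = 2*7*-0.6276 = -8.787
  x_2 = -2.1968 - 0.1*-4.3936 = -1.7574
  y_2 = -0.6276 - 0.1*-8.787 = 0.2511
Step 3: grad_x = 2*1*-1.7574 = -3.5149, grad_y = 2*7*0.2511 = 3.5148
  x_3 = -1.7574 - 0.1*-3.5149 = -1.406
  y_3 = 0.2511 - 0.1*3.5148 = -0.1004
Step 4: grad_x = 2*1*-1.406 = -2.8119, grad_y = 2*7*-0.1004 = -1.4059
  x_4 = -1.406 - 0.1*-2.8119 = -1.1248
  y_4 = -0.1004 - 0.1*-1.4059 = 0.0402
Step 5: grad_x = 2*1*-1.1248 = -2.2495, grad_y = 2*7*0.0402 = 0.5624
  x_5 = -1.1248 - 0.1*-2.2495 = -0.8998
  y_5 = 0.0402 - 0.1*0.5624 = -0.0161
f(-0.8998, -0.0161) = 1*(-0.8998)^2 + 7*(-0.0161)^2 = 0.8115


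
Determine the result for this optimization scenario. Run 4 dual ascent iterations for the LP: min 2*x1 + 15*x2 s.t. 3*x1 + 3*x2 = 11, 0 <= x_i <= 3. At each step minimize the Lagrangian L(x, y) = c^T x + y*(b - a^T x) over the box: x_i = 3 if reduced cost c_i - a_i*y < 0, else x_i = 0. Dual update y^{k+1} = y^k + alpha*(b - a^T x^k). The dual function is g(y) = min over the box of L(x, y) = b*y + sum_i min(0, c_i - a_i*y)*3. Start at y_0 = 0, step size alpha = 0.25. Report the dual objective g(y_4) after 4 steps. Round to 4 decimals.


Dual ascent for LP: min 2*x1 + 15*x2, 3*x1 + 3*x2 = 11, 0 <= x_i <= 3
Step 1: y^k = 0.0, reduced costs: (2.0, 15.0)
  x^k = (0.0, 0.0), subgradient = b - a^T x = 11.0
  y^{k+1} = 0.0 + 0.25*11.0 = 2.75
Step 2: y^k = 2.75, reduced costs: (-6.25, 6.75)
  x^k = (3.0, 0.0), subgradient = b - a^T x = 2.0
  y^{k+1} = 2.75 + 0.25*2.0 = 3.25
Step 3: y^k = 3.25, reduced costs: (-7.75, 5.25)
  x^k = (3.0, 0.0), subgradient = b - a^T x = 2.0
  y^{k+1} = 3.25 + 0.25*2.0 = 3.75
Step 4: y^k = 3.75, reduced costs: (-9.25, 3.75)
  x^k = (3.0, 0.0), subgradient = b - a^T x = 2.0
  y^{k+1} = 3.75 + 0.25*2.0 = 4.25
Dual objective at y_4 = 4.25: reduced costs (-10.75, 2.25), box minimizer x = (3.0, 0.0)
g(y_4) = b*y + (c1 - a1*y)*x1 + (c2 - a2*y)*x2 = 11*4.25 + (-10.75)*3.0 + 2.25*0.0 = 46.75 - 32.25 + 0.0 = 14.5


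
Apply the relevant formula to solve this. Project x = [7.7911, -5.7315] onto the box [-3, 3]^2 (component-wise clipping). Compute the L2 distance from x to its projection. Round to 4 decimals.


Project each component onto [-3, 3].
clip(7.7911) = 3.0, clip(-5.7315) = -3.0
Projection = [3.0, -3.0]
Squared diffs: [22.9546, 7.4611]
Distance = sqrt(30.4157) = 5.515


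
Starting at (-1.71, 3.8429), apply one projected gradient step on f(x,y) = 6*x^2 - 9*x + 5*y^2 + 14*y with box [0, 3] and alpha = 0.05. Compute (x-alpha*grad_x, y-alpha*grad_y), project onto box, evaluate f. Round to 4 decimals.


Step 1: Compute gradient at (-1.71, 3.8429).
grad_x = 2*6*-1.71 - 9 = -29.52
grad_y = 2*5*3.8429 + 14 = 52.429
Step 2: Gradient step.
x_raw = -1.71 - 0.05*-29.52 = -0.234
y_raw = 3.8429 - 0.05*52.429 = 1.2215
Step 3: Project onto [0, 3].
x_proj = clip(-0.234) = 0.0
y_proj = clip(1.2215) = 1.2215
Step 4: Evaluate f.
f(0.0, 1.2215) = 24.56


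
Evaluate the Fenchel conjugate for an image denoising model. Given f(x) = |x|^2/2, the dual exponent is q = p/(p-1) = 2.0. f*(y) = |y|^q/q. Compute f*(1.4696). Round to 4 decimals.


The conjugate exponent q satisfies 1/p + 1/q = 1.
p = 2, so q = 2/(2 - 1) = 2.0
|y|^q = 1.4696^2.0 = 2.1597
f*(1.4696) = 2.1597 / 2.0 = 1.0799


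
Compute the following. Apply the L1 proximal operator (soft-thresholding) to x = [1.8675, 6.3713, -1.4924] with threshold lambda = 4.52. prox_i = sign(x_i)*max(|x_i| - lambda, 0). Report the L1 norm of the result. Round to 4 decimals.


Soft-thresholding with lambda = 4.52:
prox(1.8675) = sign(1.8675)*max(|1.8675| - 4.52, 0) = 0.0
prox(6.3713) = sign(6.3713)*max(|6.3713| - 4.52, 0) = 1.8513
prox(-1.4924) = sign(-1.4924)*max(|-1.4924| - 4.52, 0) = 0.0
prox(x) = [0.0, 1.8513, 0.0]
||prox(x)||_1 = 0.0 + 1.8513 + 0.0 = 1.8513


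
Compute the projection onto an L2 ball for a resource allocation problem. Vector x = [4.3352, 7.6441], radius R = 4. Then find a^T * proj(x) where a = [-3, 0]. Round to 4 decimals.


Step 1: Compute ||x|| (intermediates to 6 decimals).
||x|| = sqrt(4.3352^2 + 7.6441^2) = 8.787845
Step 2: Project.
Since ||x|| > R, scale = R/||x|| = 4/8.787845 = 0.455174, proj(x) = scale * x
proj(x) = [1.97327, 3.479396]
Step 3: Dot product.
a^T * proj(x) = -3*1.97327 + 0*3.479396 = -5.9198


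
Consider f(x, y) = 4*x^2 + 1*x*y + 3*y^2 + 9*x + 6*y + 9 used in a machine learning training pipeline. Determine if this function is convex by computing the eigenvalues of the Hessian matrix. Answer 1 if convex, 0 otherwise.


The Hessian of f(x,y) = 4*x^2 + 1*x*y + 3*y^2 + 9*x + 6*y + 9 is:
H = [[8, 1], [1, 6]]
Trace = 8 + 6 = 14
Determinant = 8*6 - (1)^2 = 47
Discriminant = (14)^2 - 4*47 = 8.0
Eigenvalues: lambda_1 = 5.5858, lambda_2 = 8.4142
The function is convex.

1


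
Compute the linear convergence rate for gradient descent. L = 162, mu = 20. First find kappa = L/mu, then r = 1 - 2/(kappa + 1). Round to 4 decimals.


Step 1: Compute the condition number.
kappa = L/mu = 162/20 = 8.1
Step 2: Compute the convergence rate.
r = 1 - 2/(kappa + 1) = 1 - 2*mu/(L + mu) = (L - mu)/(L + mu) = 142/182 = 0.7802


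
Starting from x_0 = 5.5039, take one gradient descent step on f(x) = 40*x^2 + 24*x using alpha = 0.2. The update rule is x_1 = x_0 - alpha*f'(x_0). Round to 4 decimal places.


We compute the gradient at x_0 and apply the update.
f'(x) = 80*x + 24
f'(5.5039) = 80*5.5039 + 24 = 464.312
x_1 = 5.5039 - 0.2*464.312 = -87.3585


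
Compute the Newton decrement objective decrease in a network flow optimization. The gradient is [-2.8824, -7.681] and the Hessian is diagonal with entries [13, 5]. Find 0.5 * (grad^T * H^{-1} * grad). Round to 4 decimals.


Step 1: H is diagonal, so H^(-1) * g = [-0.2217, -1.5362].
Step 2: g^T H^(-1) g = sum_i g_i^2 / H_ii
  = (-2.8824)^2/13 + (-7.681)^2/5
  = 0.6391 + 11.7996 = 12.4386
Step 3: Objective decrease = 0.5 * g^T H^(-1) g = 6.2193


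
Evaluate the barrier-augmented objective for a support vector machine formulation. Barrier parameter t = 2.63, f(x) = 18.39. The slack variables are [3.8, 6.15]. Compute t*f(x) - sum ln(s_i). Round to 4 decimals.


Step 1: Compute log-barrier.
ln values: [1.335, 1.8165]
phi = -(1.335 + 1.8165) = -3.1515
Step 2: Compute augmented objective.
t*f(x) = 2.63*18.39 = 48.3657
Total = 48.3657 - 3.1515 = 45.2142


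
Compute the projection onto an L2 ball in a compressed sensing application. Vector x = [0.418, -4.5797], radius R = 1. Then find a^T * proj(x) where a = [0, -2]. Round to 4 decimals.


Step 1: Compute ||x|| (intermediates to 6 decimals).
||x|| = sqrt(0.418^2 + (-4.5797)^2) = 4.598736
Step 2: Project.
Since ||x|| > R, scale = R/||x|| = 1/4.598736 = 0.217451, proj(x) = scale * x
proj(x) = [0.090895, -0.99586]
Step 3: Dot product.
a^T * proj(x) = 0*0.090895 - 2*(-0.99586) = 1.9917


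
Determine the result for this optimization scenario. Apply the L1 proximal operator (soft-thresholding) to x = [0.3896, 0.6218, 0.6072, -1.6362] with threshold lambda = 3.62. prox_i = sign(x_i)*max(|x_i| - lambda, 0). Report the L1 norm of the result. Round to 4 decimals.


Soft-thresholding with lambda = 3.62:
prox(0.3896) = sign(0.3896)*max(|0.3896| - 3.62, 0) = 0.0
prox(0.6218) = sign(0.6218)*max(|0.6218| - 3.62, 0) = 0.0
prox(0.6072) = sign(0.6072)*max(|0.6072| - 3.62, 0) = 0.0
prox(-1.6362) = sign(-1.6362)*max(|-1.6362| - 3.62, 0) = 0.0
prox(x) = [0.0, 0.0, 0.0, 0.0]
||prox(x)||_1 = 0.0 + 0.0 + 0.0 + 0.0 = 0.0


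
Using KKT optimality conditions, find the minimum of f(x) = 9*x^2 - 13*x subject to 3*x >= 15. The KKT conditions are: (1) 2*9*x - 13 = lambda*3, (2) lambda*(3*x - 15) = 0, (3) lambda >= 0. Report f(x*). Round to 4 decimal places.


Step 1: Try lambda = 0 (constraint inactive).
x_unc = 13/(2*9) = 0.7222
Check: 3*0.7222 = 2.1666 < 15 -- violated!
Step 2: Constraint must be active: 3*x = 15
x* = 15/3 = 5.0
lambda = (2*9*5.0 - 13)/3 = 25.6667
Step 3: Compute optimal value.
f(x*) = 9*5.0^2 - 13*5.0 = 160.0


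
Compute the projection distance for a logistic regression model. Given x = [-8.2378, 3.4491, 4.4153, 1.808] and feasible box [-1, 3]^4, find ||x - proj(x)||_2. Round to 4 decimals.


Project each component onto [-1, 3].
clip(-8.2378) = -1.0, clip(3.4491) = 3.0, clip(4.4153) = 3.0, clip(1.808) = 1.808
Projection = [-1.0, 3.0, 3.0, 1.808]
Squared diffs: [52.3857, 0.2017, 2.0031, 0.0]
Distance = sqrt(54.5905) = 7.3885


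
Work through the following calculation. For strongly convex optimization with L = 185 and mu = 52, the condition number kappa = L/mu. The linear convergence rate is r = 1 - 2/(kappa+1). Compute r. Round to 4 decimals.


Step 1: Compute the condition number.
kappa = L/mu = 185/52 = 3.5577
Step 2: Compute the convergence rate.
r = 1 - 2/(kappa + 1) = 1 - 2*mu/(L + mu) = (L - mu)/(L + mu) = 133/237 = 0.5612


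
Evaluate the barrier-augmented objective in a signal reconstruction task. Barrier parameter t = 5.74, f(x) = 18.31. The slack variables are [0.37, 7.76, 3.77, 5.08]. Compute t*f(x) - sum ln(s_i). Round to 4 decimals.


Step 1: Compute log-barrier.
ln values: [-0.9943, 2.049, 1.3271, 1.6253]
phi = -(-0.9943 + 2.049 + 1.3271 + 1.6253) = -4.0071
Step 2: Compute augmented objective.
t*f(x) = 5.74*18.31 = 105.0994
Total = 105.0994 - 4.0071 = 101.0923


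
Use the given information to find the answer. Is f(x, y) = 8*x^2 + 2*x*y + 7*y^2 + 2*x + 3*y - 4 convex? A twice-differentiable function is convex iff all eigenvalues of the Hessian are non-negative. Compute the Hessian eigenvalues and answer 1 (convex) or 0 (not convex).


The Hessian of f(x,y) = 8*x^2 + 2*x*y + 7*y^2 + 2*x + 3*y - 4 is:
H = [[16, 2], [2, 14]]
Trace = 16 + 14 = 30
Determinant = 16*14 - (2)^2 = 220
Discriminant = (30)^2 - 4*220 = 20.0
Eigenvalues: lambda_1 = 12.7639, lambda_2 = 17.2361
The function is convex.

1


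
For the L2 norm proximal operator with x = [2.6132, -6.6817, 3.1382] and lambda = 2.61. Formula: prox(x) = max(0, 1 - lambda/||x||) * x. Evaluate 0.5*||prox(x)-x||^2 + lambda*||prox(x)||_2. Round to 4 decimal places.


Step 1: Compute ||x||.
||x|| = 7.8309
Step 2: Compute scaling factor.
scale = max(0, 1 - 2.61/7.8309) = 0.6667
Step 3: prox(x) = [1.7422, -4.4547, 2.0922]
||prox(x)|| = 5.2209
Step 4: Proximal objective.
0.5*||prox-x||^2 = 3.4061
lambda*||prox|| = 13.6265
Total = 17.0325


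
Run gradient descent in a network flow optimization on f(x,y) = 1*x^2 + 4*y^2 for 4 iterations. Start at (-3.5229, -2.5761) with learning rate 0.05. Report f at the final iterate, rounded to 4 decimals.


Gradient descent on f(x,y) = 1*x^2 + 4*y^2.
Starting point: (-3.5229, -2.5761), alpha = 0.05
Step 1: grad_x = 2*1*-3.5229 = -7.0458, grad_y = 2*4*-2.5761 = -20.6088
  x_1 = -3.5229 - 0.05*-7.0458 = -3.1706
  y_1 = -2.5761 - 0.05*-20.6088 = -1.5457
Step 2: grad_x = 2*1*-3.1706 = -6.3412, grad_y = 2*4*-1.5457 = -12.3653
  x_2 = -3.1706 - 0.05*-6.3412 = -2.8535
  y_2 = -1.5457 - 0.05*-12.3653 = -0.9274
Step 3: grad_x = 2*1*-2.8535 = -5.7071, grad_y = 2*4*-0.9274 = -7.4192
  x_3 = -2.8535 - 0.05*-5.7071 = -2.5682
  y_3 = -0.9274 - 0.05*-7.4192 = -0.5564
Step 4: grad_x = 2*1*-2.5682 = -5.1364, grad_y = 2*4*-0.5564 = -4.4515
  x_4 = -2.5682 - 0.05*-5.1364 = -2.3114
  y_4 = -0.5564 - 0.05*-4.4515 = -0.3339
f(-2.3114, -0.3339) = 1*(-2.3114)^2 + 4*(-0.3339)^2 = 5.7883


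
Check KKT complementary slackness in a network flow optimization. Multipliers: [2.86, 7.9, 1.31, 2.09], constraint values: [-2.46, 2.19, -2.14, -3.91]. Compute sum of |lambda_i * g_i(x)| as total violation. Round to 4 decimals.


KKT complementary slackness check:
lambda_1 * g_1 = 2.86 * -2.46 = -7.0356
lambda_2 * g_2 = 7.9 * 2.19 = 17.301
lambda_3 * g_3 = 1.31 * -2.14 = -2.8034
lambda_4 * g_4 = 2.09 * -3.91 = -8.1719
Total violation = 7.0356 + 17.301 + 2.8034 + 8.1719 = 35.3119


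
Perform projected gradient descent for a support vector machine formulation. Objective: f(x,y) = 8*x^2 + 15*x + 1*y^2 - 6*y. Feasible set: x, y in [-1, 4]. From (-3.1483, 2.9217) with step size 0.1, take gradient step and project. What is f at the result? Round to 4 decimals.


Step 1: Compute gradient at (-3.1483, 2.9217).
grad_x = 2*8*-3.1483 + 15 = -35.3728
grad_y = 2*1*2.9217 - 6 = -0.1566
Step 2: Gradient step.
x_raw = -3.1483 - 0.1*-35.3728 = 0.389
y_raw = 2.9217 - 0.1*-0.1566 = 2.9374
Step 3: Project onto [-1, 4].
x_proj = clip(0.389) = 0.389
y_proj = clip(2.9374) = 2.9374
Step 4: Evaluate f.
f(0.389, 2.9374) = -1.9509


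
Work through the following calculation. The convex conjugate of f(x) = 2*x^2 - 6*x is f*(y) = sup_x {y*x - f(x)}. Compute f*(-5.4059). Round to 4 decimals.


f*(y) = sup_x {y*x - a*x^2 - b*x} = sup_x {(y-b)*x - a*x^2}
FOC: (y - b) - 2a*x = 0 => x* = (y - b)/(2a)
x* = (-5.4059 + 6)/(2*2) = 0.1485
f*(-5.4059) = (y-b)^2/(4a) = (-5.4059 + 6)^2/(4*2)
= 0.353/8 = 0.0441


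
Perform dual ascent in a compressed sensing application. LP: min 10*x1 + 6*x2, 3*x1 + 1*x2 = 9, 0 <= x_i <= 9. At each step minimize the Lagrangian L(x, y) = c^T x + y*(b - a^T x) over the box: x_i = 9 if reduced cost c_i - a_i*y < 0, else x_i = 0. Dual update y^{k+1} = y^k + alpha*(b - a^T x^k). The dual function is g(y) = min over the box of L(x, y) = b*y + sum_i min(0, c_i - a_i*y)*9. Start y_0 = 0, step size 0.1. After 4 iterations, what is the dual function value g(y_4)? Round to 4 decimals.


Dual ascent for LP: min 10*x1 + 6*x2, 3*x1 + 1*x2 = 9, 0 <= x_i <= 9
Step 1: y^k = 0.0, reduced costs: (10.0, 6.0)
  x^k = (0.0, 0.0), subgradient = b - a^T x = 9.0
  y^{k+1} = 0.0 + 0.1*9.0 = 0.9
Step 2: y^k = 0.9, reduced costs: (7.3, 5.1)
  x^k = (0.0, 0.0), subgradient = b - a^T x = 9.0
  y^{k+1} = 0.9 + 0.1*9.0 = 1.8
Step 3: y^k = 1.8, reduced costs: (4.6, 4.2)
  x^k = (0.0, 0.0), subgradient = b - a^T x = 9.0
  y^{k+1} = 1.8 + 0.1*9.0 = 2.7
Step 4: y^k = 2.7, reduced costs: (1.9, 3.3)
  x^k = (0.0, 0.0), subgradient = b - a^T x = 9.0
  y^{k+1} = 2.7 + 0.1*9.0 = 3.6
Dual objective at y_4 = 3.6: reduced costs (-0.8, 2.4), box minimizer x = (9.0, 0.0)
g(y_4) = b*y + (c1 - a1*y)*x1 + (c2 - a2*y)*x2 = 9*3.6 + (-0.8)*9.0 + 2.4*0.0 = 32.4 - 7.2 + 0.0 = 25.2


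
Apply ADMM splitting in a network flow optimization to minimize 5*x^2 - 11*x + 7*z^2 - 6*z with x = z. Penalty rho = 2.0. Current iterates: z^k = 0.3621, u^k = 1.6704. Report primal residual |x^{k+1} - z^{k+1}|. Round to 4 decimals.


ADMM iteration with rho = 2.0, z^k = 0.3621, u^k = 1.6704
Step 1: x-update.
Minimize 5*x^2 - 11*x + (2.0/2)*(x - 0.3621 + 1.6704)^2
FOC: (2*5 + 2.0)*x = 11 + 2.0*(0.3621 - 1.6704)
x^{k+1} = 0.6986
Step 2: z-update.
Minimize 7*z^2 - 6*z + (2.0/2)*(0.6986 - z + 1.6704)^2
FOC: (2*7 + 2.0)*z = 6 + 2.0*(0.6986 + 1.6704)
z^{k+1} = 0.6711
Step 3: u-update.
u^{k+1} = 1.6704 + 0.6986 - 0.6711 = 1.6979
Step 4: Primal residual = |0.6986 - 0.6711| = 0.0275


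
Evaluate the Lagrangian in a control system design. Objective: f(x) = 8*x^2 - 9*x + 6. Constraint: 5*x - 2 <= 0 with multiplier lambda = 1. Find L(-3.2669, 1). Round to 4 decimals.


Step 1: Evaluate f(x).
f(-3.2669) = 8*(-3.2669)^2 - 9*(-3.2669) + 6 = 120.7832
Step 2: Evaluate g(x).
g(-3.2669) = 5*-3.2669 - 2 = -18.3345
Step 3: Compute Lagrangian.
L = 120.7832 + 1*-18.3345 = 102.4487


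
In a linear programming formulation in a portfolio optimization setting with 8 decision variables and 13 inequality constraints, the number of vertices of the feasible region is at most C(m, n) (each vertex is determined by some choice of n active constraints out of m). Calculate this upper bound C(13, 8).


Each vertex corresponds to some choice of n active constraints out of m, so the number of vertices is at most C(m, n) = m! / (n!(m-n)!).
m = 13, n = 8
Numerator: 13 * 12 * 11 * 10 * 9 * 8 * 7 * 6
Denominator: 8! = 40320
C(13, 8) = 1287


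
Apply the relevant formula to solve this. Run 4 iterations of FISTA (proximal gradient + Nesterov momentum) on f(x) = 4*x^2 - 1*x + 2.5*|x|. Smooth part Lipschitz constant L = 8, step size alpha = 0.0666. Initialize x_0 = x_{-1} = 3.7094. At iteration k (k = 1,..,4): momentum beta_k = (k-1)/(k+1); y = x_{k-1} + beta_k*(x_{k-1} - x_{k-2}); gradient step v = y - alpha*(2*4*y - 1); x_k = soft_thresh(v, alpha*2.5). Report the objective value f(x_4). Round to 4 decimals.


FISTA on f(x) = 4*x^2 - 1*x + 2.5*|x|
L = 8, alpha = 0.0666
Iteration 1: beta = 0.0, y = 3.7094 + 0.0*(3.7094 - 3.7094) = 3.7094
  grad(y) = 28.6752, v = y - alpha*grad = 1.7996
  prox(v) = soft_thresh(1.7996, 0.1665) = 1.6331
Iteration 2: beta = 0.3333, y = 1.6331 + 0.3333*(1.6331 - 3.7094) = 0.941
  grad(y) = 6.5283, v = y - alpha*grad = 0.5063
  prox(v) = soft_thresh(0.5063, 0.1665) = 0.3398
Iteration 3: beta = 0.5, y = 0.3398 + 0.5*(0.3398 - 1.6331) = -0.3069
  grad(y) = -3.4555, v = y - alpha*grad = -0.0768
  prox(v) = soft_thresh(-0.0768, 0.1665) = 0.0
Iteration 4: beta = 0.6, y = 0.0 + 0.6*(0.0 - 0.3398) = -0.2039
  grad(y) = -2.6308, v = y - alpha*grad = -0.0286
  prox(v) = soft_thresh(-0.0286, 0.1665) = 0.0
f(x_4) = 4*0.0^2 - 1*0.0 + 2.5*|0.0| = 0.0


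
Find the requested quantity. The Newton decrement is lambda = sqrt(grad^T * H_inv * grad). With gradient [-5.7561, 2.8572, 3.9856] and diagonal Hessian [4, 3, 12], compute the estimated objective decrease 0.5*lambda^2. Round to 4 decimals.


Step 1: H is diagonal, so H^(-1) * g = [-1.439, 0.9524, 0.3321].
Step 2: g^T H^(-1) g = sum_i g_i^2 / H_ii
  = (-5.7561)^2/4 + (2.8572)^2/3 + (3.9856)^2/12
  = 8.2832 + 2.7212 + 1.3238 = 12.3281
Step 3: Objective decrease = 0.5 * g^T H^(-1) g = 6.1641


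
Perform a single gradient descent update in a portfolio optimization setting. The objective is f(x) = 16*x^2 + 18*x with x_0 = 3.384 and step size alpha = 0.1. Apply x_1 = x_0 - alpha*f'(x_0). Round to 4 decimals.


We compute the gradient at x_0 and apply the update.
f'(x) = 32*x + 18
f'(3.384) = 32*3.384 + 18 = 126.288
x_1 = 3.384 - 0.1*126.288 = -9.2448


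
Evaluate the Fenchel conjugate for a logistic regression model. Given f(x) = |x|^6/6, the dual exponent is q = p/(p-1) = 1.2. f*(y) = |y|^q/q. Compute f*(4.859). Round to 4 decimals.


The conjugate exponent q satisfies 1/p + 1/q = 1.
p = 6, so q = 6/(6 - 1) = 1.2
|y|^q = 4.859^1.2 = 6.6659
f*(4.859) = 6.6659 / 1.2 = 5.5549


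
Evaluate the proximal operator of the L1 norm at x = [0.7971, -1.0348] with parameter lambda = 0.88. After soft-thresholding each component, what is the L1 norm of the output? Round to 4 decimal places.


Soft-thresholding with lambda = 0.88:
prox(0.7971) = sign(0.7971)*max(|0.7971| - 0.88, 0) = 0.0
prox(-1.0348) = sign(-1.0348)*max(|-1.0348| - 0.88, 0) = -0.1548
prox(x) = [0.0, -0.1548]
||prox(x)||_1 = 0.0 + 0.1548 = 0.1548


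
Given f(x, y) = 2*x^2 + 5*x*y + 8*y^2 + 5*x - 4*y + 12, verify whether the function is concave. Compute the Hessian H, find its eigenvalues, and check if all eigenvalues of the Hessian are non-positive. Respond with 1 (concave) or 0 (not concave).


The Hessian of f(x,y) = 2*x^2 + 5*x*y + 8*y^2 + 5*x - 4*y + 12 is:
H = [[4, 5], [5, 16]]
Trace = 4 + 16 = 20
Determinant = 4*16 - (5)^2 = 39
Discriminant = (20)^2 - 4*39 = 244.0
Eigenvalues: lambda_1 = 2.1898, lambda_2 = 17.8102
The function is not concave.

0


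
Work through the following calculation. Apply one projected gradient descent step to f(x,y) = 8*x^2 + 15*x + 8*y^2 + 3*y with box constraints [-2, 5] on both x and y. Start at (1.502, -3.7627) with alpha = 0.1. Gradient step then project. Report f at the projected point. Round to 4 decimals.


Step 1: Compute gradient at (1.502, -3.7627).
grad_x = 2*8*1.502 + 15 = 39.032
grad_y = 2*8*-3.7627 + 3 = -57.2032
Step 2: Gradient step.
x_raw = 1.502 - 0.1*39.032 = -2.4012
y_raw = -3.7627 - 0.1*-57.2032 = 1.9576
Step 3: Project onto [-2, 5].
x_proj = clip(-2.4012) = -2.0
y_proj = clip(1.9576) = 1.9576
Step 4: Evaluate f.
f(-2.0, 1.9576) = 38.5311


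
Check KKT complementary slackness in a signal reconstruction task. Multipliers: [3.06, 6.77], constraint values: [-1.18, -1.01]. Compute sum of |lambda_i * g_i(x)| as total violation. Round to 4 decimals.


KKT complementary slackness check:
lambda_1 * g_1 = 3.06 * -1.18 = -3.6108
lambda_2 * g_2 = 6.77 * -1.01 = -6.8377
Total violation = 3.6108 + 6.8377 = 10.4485


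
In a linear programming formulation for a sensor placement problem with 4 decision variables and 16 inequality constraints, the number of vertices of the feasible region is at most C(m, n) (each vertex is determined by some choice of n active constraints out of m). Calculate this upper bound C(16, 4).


Each vertex corresponds to some choice of n active constraints out of m, so the number of vertices is at most C(m, n) = m! / (n!(m-n)!).
m = 16, n = 4
Numerator: 16 * 15 * 14 * 13
Denominator: 4! = 24
C(16, 4) = 1820


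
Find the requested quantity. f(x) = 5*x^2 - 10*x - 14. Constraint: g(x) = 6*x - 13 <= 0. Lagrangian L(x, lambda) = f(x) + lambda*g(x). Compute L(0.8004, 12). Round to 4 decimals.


Step 1: Evaluate f(x).
f(0.8004) = 5*0.8004^2 - 10*0.8004 - 14 = -18.8008
Step 2: Evaluate g(x).
g(0.8004) = 6*0.8004 - 13 = -8.1976
Step 3: Compute Lagrangian.
L = -18.8008 + 12*-8.1976 = -117.172


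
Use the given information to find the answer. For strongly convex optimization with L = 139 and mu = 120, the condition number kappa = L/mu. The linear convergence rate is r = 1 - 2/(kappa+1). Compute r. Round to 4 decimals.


Step 1: Compute the condition number.
kappa = L/mu = 139/120 = 1.1583
Step 2: Compute the convergence rate.
r = 1 - 2/(kappa + 1) = 1 - 2*mu/(L + mu) = (L - mu)/(L + mu) = 19/259 = 0.0734


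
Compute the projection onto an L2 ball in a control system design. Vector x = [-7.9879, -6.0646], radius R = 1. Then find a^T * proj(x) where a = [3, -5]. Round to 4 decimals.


Step 1: Compute ||x|| (intermediates to 6 decimals).
||x|| = sqrt((-7.9879)^2 + (-6.0646)^2) = 10.029253
Step 2: Project.
Since ||x|| > R, scale = R/||x|| = 1/10.029253 = 0.099708, proj(x) = scale * x
proj(x) = [-0.796458, -0.604689]
Step 3: Dot product.
a^T * proj(x) = 3*(-0.796458) - 5*(-0.604689) = 0.6341


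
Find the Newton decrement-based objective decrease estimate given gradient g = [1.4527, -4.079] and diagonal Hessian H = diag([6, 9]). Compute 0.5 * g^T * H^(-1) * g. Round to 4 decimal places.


Step 1: H is diagonal, so H^(-1) * g = [0.2421, -0.4532].
Step 2: g^T H^(-1) g = sum_i g_i^2 / H_ii
  = (1.4527)^2/6 + (-4.079)^2/9
  = 0.3517 + 1.8487 = 2.2004
Step 3: Objective decrease = 0.5 * g^T H^(-1) g = 1.1002


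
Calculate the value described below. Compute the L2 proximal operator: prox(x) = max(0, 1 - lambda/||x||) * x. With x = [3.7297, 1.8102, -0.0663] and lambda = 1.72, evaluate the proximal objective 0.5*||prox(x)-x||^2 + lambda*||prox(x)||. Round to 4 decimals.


Step 1: Compute ||x||.
||x|| = 4.1463
Step 2: Compute scaling factor.
scale = max(0, 1 - 1.72/4.1463) = 0.5852
Step 3: prox(x) = [2.1825, 1.0593, -0.0388]
||prox(x)|| = 2.4263
Step 4: Proximal objective.
0.5*||prox-x||^2 = 1.4792
lambda*||prox|| = 4.1732
Total = 5.6525


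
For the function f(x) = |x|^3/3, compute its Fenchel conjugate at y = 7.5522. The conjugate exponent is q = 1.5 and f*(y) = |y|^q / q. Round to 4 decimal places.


The conjugate exponent q satisfies 1/p + 1/q = 1.
p = 3, so q = 3/(3 - 1) = 1.5
|y|^q = 7.5522^1.5 = 20.7544
f*(7.5522) = 20.7544 / 1.5 = 13.8363


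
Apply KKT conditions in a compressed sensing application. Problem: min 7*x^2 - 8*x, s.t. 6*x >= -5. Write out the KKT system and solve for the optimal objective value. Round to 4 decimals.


Step 1: Try lambda = 0 (constraint inactive).
Stationarity: 2*7*x - 8 = 0
x* = 8/(2*7) = 4/7 = 0.5714 (rounded; the exact value 4/7 is used below)
Check constraint: 6*0.5714 = 3.4284 >= -5 -- satisfied.
Step 2: Compute optimal value.
f(x*) = 7*(4/7)^2 - 8*(4/7) = -2.2857


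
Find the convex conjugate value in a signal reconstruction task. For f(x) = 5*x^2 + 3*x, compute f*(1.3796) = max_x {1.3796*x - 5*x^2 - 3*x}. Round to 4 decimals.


f*(y) = sup_x {y*x - a*x^2 - b*x} = sup_x {(y-b)*x - a*x^2}
FOC: (y - b) - 2a*x = 0 => x* = (y - b)/(2a)
x* = (1.3796 - 3)/(2*5) = -0.162
f*(1.3796) = (y-b)^2/(4a) = (1.3796 - 3)^2/(4*5)
= 2.6257/20 = 0.1313
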